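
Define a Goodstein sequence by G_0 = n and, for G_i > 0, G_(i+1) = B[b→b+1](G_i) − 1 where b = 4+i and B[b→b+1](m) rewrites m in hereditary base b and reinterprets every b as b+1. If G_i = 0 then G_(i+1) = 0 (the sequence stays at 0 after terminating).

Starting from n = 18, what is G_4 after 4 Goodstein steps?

G_0 = 18. HB_4(18) = 4^2 + 2. Bump = 27. G_1 = 26.
G_1 = 26. HB_5(26) = 5^2 + 1. Bump = 37. G_2 = 36.
G_2 = 36. HB_6(36) = 6^2. Bump = 49. G_3 = 48.
G_3 = 48. HB_7(48) = 6·7 + 6. Bump = 54. G_4 = 53.

53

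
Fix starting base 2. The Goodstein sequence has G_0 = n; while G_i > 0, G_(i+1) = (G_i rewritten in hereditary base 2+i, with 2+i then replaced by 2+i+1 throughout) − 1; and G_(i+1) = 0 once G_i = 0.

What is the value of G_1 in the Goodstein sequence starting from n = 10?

83

step 0: 10 = 2^(2 + 1) + 2; sub 3 for 2: 3^(3 + 1) + 3; = 84; G_1 = 84−1 = 83
step 1: 83 = 3^(3 + 1) + 2; sub 4 for 3: 4^(4 + 1) + 2; = 1026; G_2 = 1026−1 = 1025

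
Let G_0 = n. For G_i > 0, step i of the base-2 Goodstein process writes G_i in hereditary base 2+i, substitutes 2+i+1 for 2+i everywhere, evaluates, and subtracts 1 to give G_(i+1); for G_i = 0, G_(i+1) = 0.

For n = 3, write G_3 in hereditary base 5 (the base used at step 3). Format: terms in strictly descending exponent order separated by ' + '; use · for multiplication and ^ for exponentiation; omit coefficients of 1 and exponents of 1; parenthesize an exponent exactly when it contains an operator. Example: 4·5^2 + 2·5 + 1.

G_0=3  [base 2] 2 + 1  →[2↦3]→  3 + 1 = 4  −1 ⇒ G_1=3
G_1=3  [base 3] 3  →[3↦4]→  4 = 4  −1 ⇒ G_2=3
G_2=3  [base 4] 3  →[4↦5]→  3 = 3  −1 ⇒ G_3=2
G_3=2  [base 5] 2  →[5↦6]→  2 = 2  −1 ⇒ G_4=1

2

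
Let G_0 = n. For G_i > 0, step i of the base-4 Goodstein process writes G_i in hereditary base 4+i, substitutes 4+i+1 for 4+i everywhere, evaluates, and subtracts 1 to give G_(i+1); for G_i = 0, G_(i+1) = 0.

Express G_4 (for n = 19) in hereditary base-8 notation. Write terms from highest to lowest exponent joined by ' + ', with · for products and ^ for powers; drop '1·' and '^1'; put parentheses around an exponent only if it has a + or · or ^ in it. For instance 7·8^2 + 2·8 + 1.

7·8 + 7

G_0=19  [base 4] 4^2 + 3  →[4↦5]→  5^2 + 3 = 28  −1 ⇒ G_1=27
G_1=27  [base 5] 5^2 + 2  →[5↦6]→  6^2 + 2 = 38  −1 ⇒ G_2=37
G_2=37  [base 6] 6^2 + 1  →[6↦7]→  7^2 + 1 = 50  −1 ⇒ G_3=49
G_3=49  [base 7] 7^2  →[7↦8]→  8^2 = 64  −1 ⇒ G_4=63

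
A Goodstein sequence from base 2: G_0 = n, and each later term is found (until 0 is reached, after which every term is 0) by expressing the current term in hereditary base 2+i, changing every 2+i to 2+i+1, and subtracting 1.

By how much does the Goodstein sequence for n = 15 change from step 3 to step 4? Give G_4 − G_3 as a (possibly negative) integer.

[0] 15 ≡ 2^(2 + 1) + 2^2 + 2 + 1 (base 2). Lift 3: 112. −1: 111.
[1] 111 ≡ 3^(3 + 1) + 3^3 + 3 (base 3). Lift 4: 1284. −1: 1283.
[2] 1283 ≡ 4^(4 + 1) + 4^4 + 3 (base 4). Lift 5: 18753. −1: 18752.
[3] 18752 ≡ 5^(5 + 1) + 5^5 + 2 (base 5). Lift 6: 326594. −1: 326593.

307841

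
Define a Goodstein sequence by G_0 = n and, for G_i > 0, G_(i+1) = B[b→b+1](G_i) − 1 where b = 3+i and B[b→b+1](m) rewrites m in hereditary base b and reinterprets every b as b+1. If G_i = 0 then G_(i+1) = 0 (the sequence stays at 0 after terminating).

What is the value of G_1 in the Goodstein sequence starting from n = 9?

base 3: 9 = 3^2; at 4: 4^2 = 16; next = 15
base 4: 15 = 3·4 + 3; at 5: 3·5 + 3 = 18; next = 17

15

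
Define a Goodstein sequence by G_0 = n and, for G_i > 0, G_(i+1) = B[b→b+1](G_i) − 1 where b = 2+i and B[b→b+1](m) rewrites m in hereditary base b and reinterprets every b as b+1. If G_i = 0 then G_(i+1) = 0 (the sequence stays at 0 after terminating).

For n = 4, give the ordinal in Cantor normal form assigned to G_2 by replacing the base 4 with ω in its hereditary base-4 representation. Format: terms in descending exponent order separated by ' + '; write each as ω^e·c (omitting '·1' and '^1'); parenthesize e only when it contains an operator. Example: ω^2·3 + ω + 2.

ω^2·2 + ω·2 + 1

G_0 = 4. HB_2(4) = 2^2. Bump = 27. G_1 = 26.
G_1 = 26. HB_3(26) = 2·3^2 + 2·3 + 2. Bump = 42. G_2 = 41.
G_2 = 41. HB_4(41) = 2·4^2 + 2·4 + 1. Bump = 61. G_3 = 60.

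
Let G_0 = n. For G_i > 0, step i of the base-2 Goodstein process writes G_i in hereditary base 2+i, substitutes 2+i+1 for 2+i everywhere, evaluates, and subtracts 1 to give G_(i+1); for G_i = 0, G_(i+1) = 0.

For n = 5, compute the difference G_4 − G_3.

308

G_0=5  [base 2] 2^2 + 1  →[2↦3]→  3^3 + 1 = 28  −1 ⇒ G_1=27
G_1=27  [base 3] 3^3  →[3↦4]→  4^4 = 256  −1 ⇒ G_2=255
G_2=255  [base 4] 3·4^3 + 3·4^2 + 3·4 + 3  →[4↦5]→  3·5^3 + 3·5^2 + 3·5 + 3 = 468  −1 ⇒ G_3=467
G_3=467  [base 5] 3·5^3 + 3·5^2 + 3·5 + 2  →[5↦6]→  3·6^3 + 3·6^2 + 3·6 + 2 = 776  −1 ⇒ G_4=775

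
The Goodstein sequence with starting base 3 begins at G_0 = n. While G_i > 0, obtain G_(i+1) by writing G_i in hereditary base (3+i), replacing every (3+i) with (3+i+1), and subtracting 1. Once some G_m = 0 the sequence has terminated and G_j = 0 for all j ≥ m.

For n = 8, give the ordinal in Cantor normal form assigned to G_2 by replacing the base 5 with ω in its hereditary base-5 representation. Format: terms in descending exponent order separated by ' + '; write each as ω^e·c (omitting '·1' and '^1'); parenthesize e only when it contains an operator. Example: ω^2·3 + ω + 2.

ω·2

i=0: 8 = 2·3 + 2 (b=3); 3→4: 2·4 + 2 = 10; 10−1 = 9
i=1: 9 = 2·4 + 1 (b=4); 4→5: 2·5 + 1 = 11; 11−1 = 10
i=2: 10 = 2·5 (b=5); 5→6: 2·6 = 12; 12−1 = 11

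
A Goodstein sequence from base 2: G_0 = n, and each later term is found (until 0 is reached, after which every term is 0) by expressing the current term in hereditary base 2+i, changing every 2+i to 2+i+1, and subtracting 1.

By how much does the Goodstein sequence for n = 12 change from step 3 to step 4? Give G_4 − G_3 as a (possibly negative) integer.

(0) 12|_2 = 2^(2 + 1) + 2^2 ↦ 3^(3 + 1) + 3^3|_3 = 108 ⇒ 107
(1) 107|_3 = 3^(3 + 1) + 2·3^2 + 2·3 + 2 ↦ 4^(4 + 1) + 2·4^2 + 2·4 + 2|_4 = 1066 ⇒ 1065
(2) 1065|_4 = 4^(4 + 1) + 2·4^2 + 2·4 + 1 ↦ 5^(5 + 1) + 2·5^2 + 2·5 + 1|_5 = 15686 ⇒ 15685
(3) 15685|_5 = 5^(5 + 1) + 2·5^2 + 2·5 ↦ 6^(6 + 1) + 2·6^2 + 2·6|_6 = 280020 ⇒ 280019

264334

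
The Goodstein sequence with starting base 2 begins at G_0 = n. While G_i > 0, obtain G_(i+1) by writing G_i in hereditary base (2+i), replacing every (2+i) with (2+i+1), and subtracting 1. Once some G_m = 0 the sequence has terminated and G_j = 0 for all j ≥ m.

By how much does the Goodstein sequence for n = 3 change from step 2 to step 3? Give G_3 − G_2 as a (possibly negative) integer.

step 0: 3 = 2 + 1; sub 3 for 2: 3 + 1; = 4; G_1 = 4−1 = 3
step 1: 3 = 3; sub 4 for 3: 4; = 4; G_2 = 4−1 = 3
step 2: 3 = 3; sub 5 for 4: 3; = 3; G_3 = 3−1 = 2

-1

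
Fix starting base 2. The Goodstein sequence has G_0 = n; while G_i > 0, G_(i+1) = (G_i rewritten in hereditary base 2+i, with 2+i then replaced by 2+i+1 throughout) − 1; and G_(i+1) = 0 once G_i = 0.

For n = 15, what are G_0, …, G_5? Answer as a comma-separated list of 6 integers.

(0) 15|_2 = 2^(2 + 1) + 2^2 + 2 + 1 ↦ 3^(3 + 1) + 3^3 + 3 + 1|_3 = 112 ⇒ 111
(1) 111|_3 = 3^(3 + 1) + 3^3 + 3 ↦ 4^(4 + 1) + 4^4 + 4|_4 = 1284 ⇒ 1283
(2) 1283|_4 = 4^(4 + 1) + 4^4 + 3 ↦ 5^(5 + 1) + 5^5 + 3|_5 = 18753 ⇒ 18752
(3) 18752|_5 = 5^(5 + 1) + 5^5 + 2 ↦ 6^(6 + 1) + 6^6 + 2|_6 = 326594 ⇒ 326593
(4) 326593|_6 = 6^(6 + 1) + 6^6 + 1 ↦ 7^(7 + 1) + 7^7 + 1|_7 = 6588345 ⇒ 6588344

15, 111, 1283, 18752, 326593, 6588344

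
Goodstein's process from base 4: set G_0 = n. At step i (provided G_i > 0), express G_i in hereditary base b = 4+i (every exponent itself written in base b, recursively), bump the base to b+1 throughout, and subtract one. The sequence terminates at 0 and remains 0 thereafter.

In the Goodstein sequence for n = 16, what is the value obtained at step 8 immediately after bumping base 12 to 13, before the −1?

46

i=0: 16 = 4^2 (b=4); 4→5: 5^2 = 25; 25−1 = 24
i=1: 24 = 4·5 + 4 (b=5); 5→6: 4·6 + 4 = 28; 28−1 = 27
i=2: 27 = 4·6 + 3 (b=6); 6→7: 4·7 + 3 = 31; 31−1 = 30
i=3: 30 = 4·7 + 2 (b=7); 7→8: 4·8 + 2 = 34; 34−1 = 33
i=4: 33 = 4·8 + 1 (b=8); 8→9: 4·9 + 1 = 37; 37−1 = 36
i=5: 36 = 4·9 (b=9); 9→10: 4·10 = 40; 40−1 = 39
i=6: 39 = 3·10 + 9 (b=10); 10→11: 3·11 + 9 = 42; 42−1 = 41
i=7: 41 = 3·11 + 8 (b=11); 11→12: 3·12 + 8 = 44; 44−1 = 43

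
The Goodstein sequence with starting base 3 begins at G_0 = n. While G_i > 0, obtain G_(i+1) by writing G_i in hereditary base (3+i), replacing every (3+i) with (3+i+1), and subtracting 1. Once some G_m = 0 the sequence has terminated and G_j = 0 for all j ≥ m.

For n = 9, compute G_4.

21

G_0 = 9. HB_3(9) = 3^2. Bump = 16. G_1 = 15.
G_1 = 15. HB_4(15) = 3·4 + 3. Bump = 18. G_2 = 17.
G_2 = 17. HB_5(17) = 3·5 + 2. Bump = 20. G_3 = 19.
G_3 = 19. HB_6(19) = 3·6 + 1. Bump = 22. G_4 = 21.
G_4 = 21. HB_7(21) = 3·7. Bump = 24. G_5 = 23.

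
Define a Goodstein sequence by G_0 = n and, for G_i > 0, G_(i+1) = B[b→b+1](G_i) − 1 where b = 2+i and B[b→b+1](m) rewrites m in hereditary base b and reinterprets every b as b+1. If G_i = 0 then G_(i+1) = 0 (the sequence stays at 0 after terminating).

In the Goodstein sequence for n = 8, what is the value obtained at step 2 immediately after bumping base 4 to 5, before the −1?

[0] 8 ≡ 2^(2 + 1) (base 2). Lift 3: 81. −1: 80.
[1] 80 ≡ 2·3^3 + 2·3^2 + 2·3 + 2 (base 3). Lift 4: 554. −1: 553.
[2] 553 ≡ 2·4^4 + 2·4^2 + 2·4 + 1 (base 4). Lift 5: 6311. −1: 6310.

6311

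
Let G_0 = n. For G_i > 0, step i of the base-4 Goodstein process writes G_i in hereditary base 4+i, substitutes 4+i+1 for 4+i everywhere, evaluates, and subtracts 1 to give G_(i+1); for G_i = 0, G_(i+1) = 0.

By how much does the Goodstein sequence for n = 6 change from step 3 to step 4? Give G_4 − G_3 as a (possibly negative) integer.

G_0 = 6. HB_4(6) = 4 + 2. Bump = 7. G_1 = 6.
G_1 = 6. HB_5(6) = 5 + 1. Bump = 7. G_2 = 6.
G_2 = 6. HB_6(6) = 6. Bump = 7. G_3 = 6.
G_3 = 6. HB_7(6) = 6. Bump = 6. G_4 = 5.

-1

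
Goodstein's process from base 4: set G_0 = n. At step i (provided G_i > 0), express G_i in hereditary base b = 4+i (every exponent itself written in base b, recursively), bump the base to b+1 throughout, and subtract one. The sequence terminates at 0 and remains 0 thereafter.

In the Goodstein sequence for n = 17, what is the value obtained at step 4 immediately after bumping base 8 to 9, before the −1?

48

G_0=17  [base 4] 4^2 + 1  →[4↦5]→  5^2 + 1 = 26  −1 ⇒ G_1=25
G_1=25  [base 5] 5^2  →[5↦6]→  6^2 = 36  −1 ⇒ G_2=35
G_2=35  [base 6] 5·6 + 5  →[6↦7]→  5·7 + 5 = 40  −1 ⇒ G_3=39
G_3=39  [base 7] 5·7 + 4  →[7↦8]→  5·8 + 4 = 44  −1 ⇒ G_4=43
G_4=43  [base 8] 5·8 + 3  →[8↦9]→  5·9 + 3 = 48  −1 ⇒ G_5=47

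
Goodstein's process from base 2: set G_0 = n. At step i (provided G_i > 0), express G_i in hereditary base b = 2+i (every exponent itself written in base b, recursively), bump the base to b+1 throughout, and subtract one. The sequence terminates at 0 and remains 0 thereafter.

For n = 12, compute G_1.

107

step 0: 12 = 2^(2 + 1) + 2^2; sub 3 for 2: 3^(3 + 1) + 3^3; = 108; G_1 = 108−1 = 107
step 1: 107 = 3^(3 + 1) + 2·3^2 + 2·3 + 2; sub 4 for 3: 4^(4 + 1) + 2·4^2 + 2·4 + 2; = 1066; G_2 = 1066−1 = 1065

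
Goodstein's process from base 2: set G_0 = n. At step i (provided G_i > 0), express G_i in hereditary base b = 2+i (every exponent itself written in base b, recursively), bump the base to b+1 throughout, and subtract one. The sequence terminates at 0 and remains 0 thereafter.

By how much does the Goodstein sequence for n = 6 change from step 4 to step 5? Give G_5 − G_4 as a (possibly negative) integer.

G_0 = 6. HB_2(6) = 2^2 + 2. Bump = 30. G_1 = 29.
G_1 = 29. HB_3(29) = 3^3 + 2. Bump = 258. G_2 = 257.
G_2 = 257. HB_4(257) = 4^4 + 1. Bump = 3126. G_3 = 3125.
G_3 = 3125. HB_5(3125) = 5^5. Bump = 46656. G_4 = 46655.
G_4 = 46655. HB_6(46655) = 5·6^5 + 5·6^4 + 5·6^3 + 5·6^2 + 5·6 + 5. Bump = 98040. G_5 = 98039.

51384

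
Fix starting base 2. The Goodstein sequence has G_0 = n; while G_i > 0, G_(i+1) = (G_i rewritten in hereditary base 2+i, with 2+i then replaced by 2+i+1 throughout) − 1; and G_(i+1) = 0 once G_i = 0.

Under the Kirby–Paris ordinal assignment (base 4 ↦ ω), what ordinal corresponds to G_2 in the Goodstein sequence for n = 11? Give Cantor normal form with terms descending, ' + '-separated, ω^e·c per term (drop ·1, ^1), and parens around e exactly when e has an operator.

ω^(ω + 1) + 3

i=0: 11 = 2^(2 + 1) + 2 + 1 (b=2); 2→3: 3^(3 + 1) + 3 + 1 = 85; 85−1 = 84
i=1: 84 = 3^(3 + 1) + 3 (b=3); 3→4: 4^(4 + 1) + 4 = 1028; 1028−1 = 1027
i=2: 1027 = 4^(4 + 1) + 3 (b=4); 4→5: 5^(5 + 1) + 3 = 15628; 15628−1 = 15627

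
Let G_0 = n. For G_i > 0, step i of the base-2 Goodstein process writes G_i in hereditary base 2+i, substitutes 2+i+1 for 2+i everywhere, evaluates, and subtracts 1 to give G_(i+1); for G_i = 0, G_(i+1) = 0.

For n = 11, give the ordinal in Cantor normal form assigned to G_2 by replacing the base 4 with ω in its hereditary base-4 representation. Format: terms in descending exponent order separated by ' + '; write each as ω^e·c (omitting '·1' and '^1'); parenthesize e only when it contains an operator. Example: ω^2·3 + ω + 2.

11 —HB2→ 2^(2 + 1) + 2 + 1 —bump→ 3^(3 + 1) + 3 + 1 = 85 —(−1)→ 84
84 —HB3→ 3^(3 + 1) + 3 —bump→ 4^(4 + 1) + 4 = 1028 —(−1)→ 1027
1027 —HB4→ 4^(4 + 1) + 3 —bump→ 5^(5 + 1) + 3 = 15628 —(−1)→ 15627

ω^(ω + 1) + 3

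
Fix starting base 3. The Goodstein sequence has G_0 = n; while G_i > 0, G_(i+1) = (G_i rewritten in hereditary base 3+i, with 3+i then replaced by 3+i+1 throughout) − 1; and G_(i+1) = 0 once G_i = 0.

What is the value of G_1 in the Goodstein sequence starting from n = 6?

step 0: 6 = 2·3; sub 4 for 3: 2·4; = 8; G_1 = 8−1 = 7
step 1: 7 = 4 + 3; sub 5 for 4: 5 + 3; = 8; G_2 = 8−1 = 7

7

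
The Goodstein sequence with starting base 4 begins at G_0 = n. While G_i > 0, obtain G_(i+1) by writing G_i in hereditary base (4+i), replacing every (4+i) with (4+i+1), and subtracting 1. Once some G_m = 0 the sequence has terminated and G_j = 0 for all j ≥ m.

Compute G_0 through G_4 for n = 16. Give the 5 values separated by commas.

G_0 = 16. HB_4(16) = 4^2. Bump = 25. G_1 = 24.
G_1 = 24. HB_5(24) = 4·5 + 4. Bump = 28. G_2 = 27.
G_2 = 27. HB_6(27) = 4·6 + 3. Bump = 31. G_3 = 30.
G_3 = 30. HB_7(30) = 4·7 + 2. Bump = 34. G_4 = 33.

16, 24, 27, 30, 33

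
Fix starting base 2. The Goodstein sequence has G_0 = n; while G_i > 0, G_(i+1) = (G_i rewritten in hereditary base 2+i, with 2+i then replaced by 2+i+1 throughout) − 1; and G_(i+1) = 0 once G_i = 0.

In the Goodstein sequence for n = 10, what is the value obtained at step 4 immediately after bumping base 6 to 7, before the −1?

G_0 = 10. HB_2(10) = 2^(2 + 1) + 2. Bump = 84. G_1 = 83.
G_1 = 83. HB_3(83) = 3^(3 + 1) + 2. Bump = 1026. G_2 = 1025.
G_2 = 1025. HB_4(1025) = 4^(4 + 1) + 1. Bump = 15626. G_3 = 15625.
G_3 = 15625. HB_5(15625) = 5^(5 + 1). Bump = 279936. G_4 = 279935.
G_4 = 279935. HB_6(279935) = 5·6^6 + 5·6^5 + 5·6^4 + 5·6^3 + 5·6^2 + 5·6 + 5. Bump = 4215755. G_5 = 4215754.

4215755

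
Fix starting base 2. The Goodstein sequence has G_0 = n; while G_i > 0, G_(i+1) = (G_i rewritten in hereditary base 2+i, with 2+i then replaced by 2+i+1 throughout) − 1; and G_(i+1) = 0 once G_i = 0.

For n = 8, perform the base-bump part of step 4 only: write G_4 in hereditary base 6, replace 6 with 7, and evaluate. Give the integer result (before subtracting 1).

8 —HB2→ 2^(2 + 1) —bump→ 3^(3 + 1) = 81 —(−1)→ 80
80 —HB3→ 2·3^3 + 2·3^2 + 2·3 + 2 —bump→ 2·4^4 + 2·4^2 + 2·4 + 2 = 554 —(−1)→ 553
553 —HB4→ 2·4^4 + 2·4^2 + 2·4 + 1 —bump→ 2·5^5 + 2·5^2 + 2·5 + 1 = 6311 —(−1)→ 6310
6310 —HB5→ 2·5^5 + 2·5^2 + 2·5 —bump→ 2·6^6 + 2·6^2 + 2·6 = 93396 —(−1)→ 93395
93395 —HB6→ 2·6^6 + 2·6^2 + 6 + 5 —bump→ 2·7^7 + 2·7^2 + 7 + 5 = 1647196 —(−1)→ 1647195

1647196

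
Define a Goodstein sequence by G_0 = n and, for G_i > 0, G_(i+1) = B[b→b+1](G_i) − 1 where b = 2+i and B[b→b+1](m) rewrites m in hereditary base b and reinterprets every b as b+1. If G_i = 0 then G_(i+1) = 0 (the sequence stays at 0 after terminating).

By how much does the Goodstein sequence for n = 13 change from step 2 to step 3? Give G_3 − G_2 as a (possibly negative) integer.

[0] 13 ≡ 2^(2 + 1) + 2^2 + 1 (base 2). Lift 3: 109. −1: 108.
[1] 108 ≡ 3^(3 + 1) + 3^3 (base 3). Lift 4: 1280. −1: 1279.
[2] 1279 ≡ 4^(4 + 1) + 3·4^3 + 3·4^2 + 3·4 + 3 (base 4). Lift 5: 16093. −1: 16092.

14813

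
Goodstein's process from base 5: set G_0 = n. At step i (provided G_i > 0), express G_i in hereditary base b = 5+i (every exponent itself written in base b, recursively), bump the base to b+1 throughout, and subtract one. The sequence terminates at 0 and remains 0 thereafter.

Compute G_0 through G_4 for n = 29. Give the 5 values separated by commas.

G_0 = 29. HB_5(29) = 5^2 + 4. Bump = 40. G_1 = 39.
G_1 = 39. HB_6(39) = 6^2 + 3. Bump = 52. G_2 = 51.
G_2 = 51. HB_7(51) = 7^2 + 2. Bump = 66. G_3 = 65.
G_3 = 65. HB_8(65) = 8^2 + 1. Bump = 82. G_4 = 81.

29, 39, 51, 65, 81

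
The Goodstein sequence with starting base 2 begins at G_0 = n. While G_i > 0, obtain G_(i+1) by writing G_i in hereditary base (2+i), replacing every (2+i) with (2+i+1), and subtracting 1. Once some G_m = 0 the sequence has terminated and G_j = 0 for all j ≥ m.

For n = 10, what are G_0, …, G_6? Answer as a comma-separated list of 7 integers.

(0) 10|_2 = 2^(2 + 1) + 2 ↦ 3^(3 + 1) + 3|_3 = 84 ⇒ 83
(1) 83|_3 = 3^(3 + 1) + 2 ↦ 4^(4 + 1) + 2|_4 = 1026 ⇒ 1025
(2) 1025|_4 = 4^(4 + 1) + 1 ↦ 5^(5 + 1) + 1|_5 = 15626 ⇒ 15625
(3) 15625|_5 = 5^(5 + 1) ↦ 6^(6 + 1)|_6 = 279936 ⇒ 279935
(4) 279935|_6 = 5·6^6 + 5·6^5 + 5·6^4 + 5·6^3 + 5·6^2 + 5·6 + 5 ↦ 5·7^7 + 5·7^5 + 5·7^4 + 5·7^3 + 5·7^2 + 5·7 + 5|_7 = 4215755 ⇒ 4215754
(5) 4215754|_7 = 5·7^7 + 5·7^5 + 5·7^4 + 5·7^3 + 5·7^2 + 5·7 + 4 ↦ 5·8^8 + 5·8^5 + 5·8^4 + 5·8^3 + 5·8^2 + 5·8 + 4|_8 = 84073324 ⇒ 84073323

10, 83, 1025, 15625, 279935, 4215754, 84073323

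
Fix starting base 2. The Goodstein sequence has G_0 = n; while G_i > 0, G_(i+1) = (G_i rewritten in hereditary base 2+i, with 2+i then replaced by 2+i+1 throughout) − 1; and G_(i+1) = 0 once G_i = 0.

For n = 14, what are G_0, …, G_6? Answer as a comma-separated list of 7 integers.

G_0=14  [base 2] 2^(2 + 1) + 2^2 + 2  →[2↦3]→  3^(3 + 1) + 3^3 + 3 = 111  −1 ⇒ G_1=110
G_1=110  [base 3] 3^(3 + 1) + 3^3 + 2  →[3↦4]→  4^(4 + 1) + 4^4 + 2 = 1282  −1 ⇒ G_2=1281
G_2=1281  [base 4] 4^(4 + 1) + 4^4 + 1  →[4↦5]→  5^(5 + 1) + 5^5 + 1 = 18751  −1 ⇒ G_3=18750
G_3=18750  [base 5] 5^(5 + 1) + 5^5  →[5↦6]→  6^(6 + 1) + 6^6 = 326592  −1 ⇒ G_4=326591
G_4=326591  [base 6] 6^(6 + 1) + 5·6^5 + 5·6^4 + 5·6^3 + 5·6^2 + 5·6 + 5  →[6↦7]→  7^(7 + 1) + 5·7^5 + 5·7^4 + 5·7^3 + 5·7^2 + 5·7 + 5 = 5862841  −1 ⇒ G_5=5862840
G_5=5862840  [base 7] 7^(7 + 1) + 5·7^5 + 5·7^4 + 5·7^3 + 5·7^2 + 5·7 + 4  →[7↦8]→  8^(8 + 1) + 5·8^5 + 5·8^4 + 5·8^3 + 5·8^2 + 5·8 + 4 = 134404972  −1 ⇒ G_6=134404971

14, 110, 1281, 18750, 326591, 5862840, 134404971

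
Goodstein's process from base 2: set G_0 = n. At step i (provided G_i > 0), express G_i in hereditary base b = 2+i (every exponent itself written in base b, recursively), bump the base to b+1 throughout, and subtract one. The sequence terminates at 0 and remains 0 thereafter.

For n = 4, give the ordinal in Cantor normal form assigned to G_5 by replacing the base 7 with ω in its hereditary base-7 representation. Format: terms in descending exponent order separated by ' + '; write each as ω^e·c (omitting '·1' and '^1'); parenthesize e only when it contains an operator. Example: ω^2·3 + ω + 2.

ω^2·2 + ω + 4

step 0: 4 = 2^2; sub 3 for 2: 3^3; = 27; G_1 = 27−1 = 26
step 1: 26 = 2·3^2 + 2·3 + 2; sub 4 for 3: 2·4^2 + 2·4 + 2; = 42; G_2 = 42−1 = 41
step 2: 41 = 2·4^2 + 2·4 + 1; sub 5 for 4: 2·5^2 + 2·5 + 1; = 61; G_3 = 61−1 = 60
step 3: 60 = 2·5^2 + 2·5; sub 6 for 5: 2·6^2 + 2·6; = 84; G_4 = 84−1 = 83
step 4: 83 = 2·6^2 + 6 + 5; sub 7 for 6: 2·7^2 + 7 + 5; = 110; G_5 = 110−1 = 109
step 5: 109 = 2·7^2 + 7 + 4; sub 8 for 7: 2·8^2 + 8 + 4; = 140; G_6 = 140−1 = 139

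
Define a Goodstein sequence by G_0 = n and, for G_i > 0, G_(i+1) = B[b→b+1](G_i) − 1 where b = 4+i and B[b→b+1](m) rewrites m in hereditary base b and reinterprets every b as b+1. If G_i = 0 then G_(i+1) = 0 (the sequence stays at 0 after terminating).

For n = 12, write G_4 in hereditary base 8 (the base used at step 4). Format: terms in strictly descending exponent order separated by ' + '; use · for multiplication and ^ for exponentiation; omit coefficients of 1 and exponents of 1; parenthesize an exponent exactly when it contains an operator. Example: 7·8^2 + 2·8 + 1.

2·8 + 1

[0] 12 ≡ 3·4 (base 4). Lift 5: 15. −1: 14.
[1] 14 ≡ 2·5 + 4 (base 5). Lift 6: 16. −1: 15.
[2] 15 ≡ 2·6 + 3 (base 6). Lift 7: 17. −1: 16.
[3] 16 ≡ 2·7 + 2 (base 7). Lift 8: 18. −1: 17.
[4] 17 ≡ 2·8 + 1 (base 8). Lift 9: 19. −1: 18.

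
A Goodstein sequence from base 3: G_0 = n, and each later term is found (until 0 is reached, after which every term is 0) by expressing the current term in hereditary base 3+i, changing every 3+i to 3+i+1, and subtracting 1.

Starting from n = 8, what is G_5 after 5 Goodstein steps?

G_0=8  [base 3] 2·3 + 2  →[3↦4]→  2·4 + 2 = 10  −1 ⇒ G_1=9
G_1=9  [base 4] 2·4 + 1  →[4↦5]→  2·5 + 1 = 11  −1 ⇒ G_2=10
G_2=10  [base 5] 2·5  →[5↦6]→  2·6 = 12  −1 ⇒ G_3=11
G_3=11  [base 6] 6 + 5  →[6↦7]→  7 + 5 = 12  −1 ⇒ G_4=11
G_4=11  [base 7] 7 + 4  →[7↦8]→  8 + 4 = 12  −1 ⇒ G_5=11
G_5=11  [base 8] 8 + 3  →[8↦9]→  9 + 3 = 12  −1 ⇒ G_6=11

11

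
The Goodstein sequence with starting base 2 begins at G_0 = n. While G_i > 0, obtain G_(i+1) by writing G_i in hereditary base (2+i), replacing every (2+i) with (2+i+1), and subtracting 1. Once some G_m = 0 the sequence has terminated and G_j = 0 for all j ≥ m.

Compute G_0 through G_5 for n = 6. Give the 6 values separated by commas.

6, 29, 257, 3125, 46655, 98039

i=0: 6 = 2^2 + 2 (b=2); 2→3: 3^3 + 3 = 30; 30−1 = 29
i=1: 29 = 3^3 + 2 (b=3); 3→4: 4^4 + 2 = 258; 258−1 = 257
i=2: 257 = 4^4 + 1 (b=4); 4→5: 5^5 + 1 = 3126; 3126−1 = 3125
i=3: 3125 = 5^5 (b=5); 5→6: 6^6 = 46656; 46656−1 = 46655
i=4: 46655 = 5·6^5 + 5·6^4 + 5·6^3 + 5·6^2 + 5·6 + 5 (b=6); 6→7: 5·7^5 + 5·7^4 + 5·7^3 + 5·7^2 + 5·7 + 5 = 98040; 98040−1 = 98039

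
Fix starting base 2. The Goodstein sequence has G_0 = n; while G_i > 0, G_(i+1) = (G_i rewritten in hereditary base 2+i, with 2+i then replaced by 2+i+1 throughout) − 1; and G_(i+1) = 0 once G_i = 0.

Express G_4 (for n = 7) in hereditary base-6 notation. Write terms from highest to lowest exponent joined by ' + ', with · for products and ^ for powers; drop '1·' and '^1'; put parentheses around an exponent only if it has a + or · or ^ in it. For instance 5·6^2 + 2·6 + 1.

6^6 + 1

(0) 7|_2 = 2^2 + 2 + 1 ↦ 3^3 + 3 + 1|_3 = 31 ⇒ 30
(1) 30|_3 = 3^3 + 3 ↦ 4^4 + 4|_4 = 260 ⇒ 259
(2) 259|_4 = 4^4 + 3 ↦ 5^5 + 3|_5 = 3128 ⇒ 3127
(3) 3127|_5 = 5^5 + 2 ↦ 6^6 + 2|_6 = 46658 ⇒ 46657
(4) 46657|_6 = 6^6 + 1 ↦ 7^7 + 1|_7 = 823544 ⇒ 823543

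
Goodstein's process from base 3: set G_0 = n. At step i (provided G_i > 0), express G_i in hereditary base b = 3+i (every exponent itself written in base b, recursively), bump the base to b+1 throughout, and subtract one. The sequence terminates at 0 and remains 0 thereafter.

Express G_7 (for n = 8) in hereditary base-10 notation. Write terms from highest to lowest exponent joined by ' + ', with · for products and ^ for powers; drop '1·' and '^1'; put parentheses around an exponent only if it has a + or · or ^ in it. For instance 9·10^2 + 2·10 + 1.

base 3: 8 = 2·3 + 2; at 4: 2·4 + 2 = 10; next = 9
base 4: 9 = 2·4 + 1; at 5: 2·5 + 1 = 11; next = 10
base 5: 10 = 2·5; at 6: 2·6 = 12; next = 11
base 6: 11 = 6 + 5; at 7: 7 + 5 = 12; next = 11
base 7: 11 = 7 + 4; at 8: 8 + 4 = 12; next = 11
base 8: 11 = 8 + 3; at 9: 9 + 3 = 12; next = 11
base 9: 11 = 9 + 2; at 10: 10 + 2 = 12; next = 11
base 10: 11 = 10 + 1; at 11: 11 + 1 = 12; next = 11

10 + 1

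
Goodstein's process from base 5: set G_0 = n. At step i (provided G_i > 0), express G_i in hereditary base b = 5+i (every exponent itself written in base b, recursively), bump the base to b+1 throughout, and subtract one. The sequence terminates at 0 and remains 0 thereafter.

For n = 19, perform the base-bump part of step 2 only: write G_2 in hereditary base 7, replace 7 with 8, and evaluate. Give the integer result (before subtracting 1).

[0] 19 ≡ 3·5 + 4 (base 5). Lift 6: 22. −1: 21.
[1] 21 ≡ 3·6 + 3 (base 6). Lift 7: 24. −1: 23.
[2] 23 ≡ 3·7 + 2 (base 7). Lift 8: 26. −1: 25.

26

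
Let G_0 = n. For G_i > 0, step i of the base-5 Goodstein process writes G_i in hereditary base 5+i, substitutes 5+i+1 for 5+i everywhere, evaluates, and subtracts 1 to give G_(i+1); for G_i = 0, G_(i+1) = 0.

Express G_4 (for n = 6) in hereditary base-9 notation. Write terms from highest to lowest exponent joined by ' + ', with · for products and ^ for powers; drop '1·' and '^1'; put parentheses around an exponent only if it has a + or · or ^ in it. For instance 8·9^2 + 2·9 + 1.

4

G_0=6  [base 5] 5 + 1  →[5↦6]→  6 + 1 = 7  −1 ⇒ G_1=6
G_1=6  [base 6] 6  →[6↦7]→  7 = 7  −1 ⇒ G_2=6
G_2=6  [base 7] 6  →[7↦8]→  6 = 6  −1 ⇒ G_3=5
G_3=5  [base 8] 5  →[8↦9]→  5 = 5  −1 ⇒ G_4=4
G_4=4  [base 9] 4  →[9↦10]→  4 = 4  −1 ⇒ G_5=3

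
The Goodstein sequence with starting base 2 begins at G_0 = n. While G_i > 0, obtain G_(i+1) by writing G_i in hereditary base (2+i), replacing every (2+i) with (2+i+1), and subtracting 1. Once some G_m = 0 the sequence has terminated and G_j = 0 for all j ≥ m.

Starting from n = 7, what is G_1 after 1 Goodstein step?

(0) 7|_2 = 2^2 + 2 + 1 ↦ 3^3 + 3 + 1|_3 = 31 ⇒ 30
(1) 30|_3 = 3^3 + 3 ↦ 4^4 + 4|_4 = 260 ⇒ 259

30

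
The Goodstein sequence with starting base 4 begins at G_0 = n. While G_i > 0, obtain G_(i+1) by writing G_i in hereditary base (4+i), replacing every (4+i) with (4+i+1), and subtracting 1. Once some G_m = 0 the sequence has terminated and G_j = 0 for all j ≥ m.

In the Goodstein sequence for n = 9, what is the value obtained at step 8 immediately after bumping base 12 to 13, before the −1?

11

G_0 = 9. HB_4(9) = 2·4 + 1. Bump = 11. G_1 = 10.
G_1 = 10. HB_5(10) = 2·5. Bump = 12. G_2 = 11.
G_2 = 11. HB_6(11) = 6 + 5. Bump = 12. G_3 = 11.
G_3 = 11. HB_7(11) = 7 + 4. Bump = 12. G_4 = 11.
G_4 = 11. HB_8(11) = 8 + 3. Bump = 12. G_5 = 11.
G_5 = 11. HB_9(11) = 9 + 2. Bump = 12. G_6 = 11.
G_6 = 11. HB_10(11) = 10 + 1. Bump = 12. G_7 = 11.
G_7 = 11. HB_11(11) = 11. Bump = 12. G_8 = 11.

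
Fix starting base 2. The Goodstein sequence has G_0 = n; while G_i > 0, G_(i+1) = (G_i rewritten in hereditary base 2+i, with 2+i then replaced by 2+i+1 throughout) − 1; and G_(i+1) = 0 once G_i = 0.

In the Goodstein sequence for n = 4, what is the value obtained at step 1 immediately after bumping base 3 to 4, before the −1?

42

G_0=4  [base 2] 2^2  →[2↦3]→  3^3 = 27  −1 ⇒ G_1=26
G_1=26  [base 3] 2·3^2 + 2·3 + 2  →[3↦4]→  2·4^2 + 2·4 + 2 = 42  −1 ⇒ G_2=41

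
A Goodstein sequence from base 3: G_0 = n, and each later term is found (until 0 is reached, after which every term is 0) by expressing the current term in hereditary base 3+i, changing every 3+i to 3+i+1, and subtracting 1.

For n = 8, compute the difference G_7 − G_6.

0

[0] 8 ≡ 2·3 + 2 (base 3). Lift 4: 10. −1: 9.
[1] 9 ≡ 2·4 + 1 (base 4). Lift 5: 11. −1: 10.
[2] 10 ≡ 2·5 (base 5). Lift 6: 12. −1: 11.
[3] 11 ≡ 6 + 5 (base 6). Lift 7: 12. −1: 11.
[4] 11 ≡ 7 + 4 (base 7). Lift 8: 12. −1: 11.
[5] 11 ≡ 8 + 3 (base 8). Lift 9: 12. −1: 11.
[6] 11 ≡ 9 + 2 (base 9). Lift 10: 12. −1: 11.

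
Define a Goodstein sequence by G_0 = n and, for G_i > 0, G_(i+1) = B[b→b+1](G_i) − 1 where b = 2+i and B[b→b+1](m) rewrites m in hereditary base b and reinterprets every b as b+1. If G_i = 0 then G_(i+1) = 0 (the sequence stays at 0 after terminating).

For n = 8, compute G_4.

93395

step 0: 8 = 2^(2 + 1); sub 3 for 2: 3^(3 + 1); = 81; G_1 = 81−1 = 80
step 1: 80 = 2·3^3 + 2·3^2 + 2·3 + 2; sub 4 for 3: 2·4^4 + 2·4^2 + 2·4 + 2; = 554; G_2 = 554−1 = 553
step 2: 553 = 2·4^4 + 2·4^2 + 2·4 + 1; sub 5 for 4: 2·5^5 + 2·5^2 + 2·5 + 1; = 6311; G_3 = 6311−1 = 6310
step 3: 6310 = 2·5^5 + 2·5^2 + 2·5; sub 6 for 5: 2·6^6 + 2·6^2 + 2·6; = 93396; G_4 = 93396−1 = 93395
step 4: 93395 = 2·6^6 + 2·6^2 + 6 + 5; sub 7 for 6: 2·7^7 + 2·7^2 + 7 + 5; = 1647196; G_5 = 1647196−1 = 1647195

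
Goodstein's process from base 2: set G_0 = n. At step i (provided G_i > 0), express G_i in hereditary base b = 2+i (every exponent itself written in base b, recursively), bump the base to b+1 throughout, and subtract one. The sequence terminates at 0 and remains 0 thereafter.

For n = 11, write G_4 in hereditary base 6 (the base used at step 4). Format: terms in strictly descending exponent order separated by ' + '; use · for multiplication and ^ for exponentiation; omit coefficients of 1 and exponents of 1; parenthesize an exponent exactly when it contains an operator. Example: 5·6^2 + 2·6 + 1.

step 0: 11 = 2^(2 + 1) + 2 + 1; sub 3 for 2: 3^(3 + 1) + 3 + 1; = 85; G_1 = 85−1 = 84
step 1: 84 = 3^(3 + 1) + 3; sub 4 for 3: 4^(4 + 1) + 4; = 1028; G_2 = 1028−1 = 1027
step 2: 1027 = 4^(4 + 1) + 3; sub 5 for 4: 5^(5 + 1) + 3; = 15628; G_3 = 15628−1 = 15627
step 3: 15627 = 5^(5 + 1) + 2; sub 6 for 5: 6^(6 + 1) + 2; = 279938; G_4 = 279938−1 = 279937
step 4: 279937 = 6^(6 + 1) + 1; sub 7 for 6: 7^(7 + 1) + 1; = 5764802; G_5 = 5764802−1 = 5764801

6^(6 + 1) + 1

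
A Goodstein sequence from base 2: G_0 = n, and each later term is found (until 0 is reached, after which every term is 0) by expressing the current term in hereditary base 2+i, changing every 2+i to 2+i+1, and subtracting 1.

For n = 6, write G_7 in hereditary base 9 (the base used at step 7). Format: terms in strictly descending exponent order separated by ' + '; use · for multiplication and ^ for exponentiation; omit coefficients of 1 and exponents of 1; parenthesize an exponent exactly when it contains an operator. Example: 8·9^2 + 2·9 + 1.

5·9^5 + 5·9^4 + 5·9^3 + 5·9^2 + 5·9 + 2

G_0=6  [base 2] 2^2 + 2  →[2↦3]→  3^3 + 3 = 30  −1 ⇒ G_1=29
G_1=29  [base 3] 3^3 + 2  →[3↦4]→  4^4 + 2 = 258  −1 ⇒ G_2=257
G_2=257  [base 4] 4^4 + 1  →[4↦5]→  5^5 + 1 = 3126  −1 ⇒ G_3=3125
G_3=3125  [base 5] 5^5  →[5↦6]→  6^6 = 46656  −1 ⇒ G_4=46655
G_4=46655  [base 6] 5·6^5 + 5·6^4 + 5·6^3 + 5·6^2 + 5·6 + 5  →[6↦7]→  5·7^5 + 5·7^4 + 5·7^3 + 5·7^2 + 5·7 + 5 = 98040  −1 ⇒ G_5=98039
G_5=98039  [base 7] 5·7^5 + 5·7^4 + 5·7^3 + 5·7^2 + 5·7 + 4  →[7↦8]→  5·8^5 + 5·8^4 + 5·8^3 + 5·8^2 + 5·8 + 4 = 187244  −1 ⇒ G_6=187243
G_6=187243  [base 8] 5·8^5 + 5·8^4 + 5·8^3 + 5·8^2 + 5·8 + 3  →[8↦9]→  5·9^5 + 5·9^4 + 5·9^3 + 5·9^2 + 5·9 + 3 = 332148  −1 ⇒ G_7=332147
G_7=332147  [base 9] 5·9^5 + 5·9^4 + 5·9^3 + 5·9^2 + 5·9 + 2  →[9↦10]→  5·10^5 + 5·10^4 + 5·10^3 + 5·10^2 + 5·10 + 2 = 555552  −1 ⇒ G_8=555551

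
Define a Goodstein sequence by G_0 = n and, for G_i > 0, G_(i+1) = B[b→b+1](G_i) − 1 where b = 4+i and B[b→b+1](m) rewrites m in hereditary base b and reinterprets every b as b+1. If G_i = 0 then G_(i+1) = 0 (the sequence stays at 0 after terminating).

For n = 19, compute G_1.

27

(0) 19|_4 = 4^2 + 3 ↦ 5^2 + 3|_5 = 28 ⇒ 27
(1) 27|_5 = 5^2 + 2 ↦ 6^2 + 2|_6 = 38 ⇒ 37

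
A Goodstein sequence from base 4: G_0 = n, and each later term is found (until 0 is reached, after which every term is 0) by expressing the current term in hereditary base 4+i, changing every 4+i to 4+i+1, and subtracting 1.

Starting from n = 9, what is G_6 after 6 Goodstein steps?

[0] 9 ≡ 2·4 + 1 (base 4). Lift 5: 11. −1: 10.
[1] 10 ≡ 2·5 (base 5). Lift 6: 12. −1: 11.
[2] 11 ≡ 6 + 5 (base 6). Lift 7: 12. −1: 11.
[3] 11 ≡ 7 + 4 (base 7). Lift 8: 12. −1: 11.
[4] 11 ≡ 8 + 3 (base 8). Lift 9: 12. −1: 11.
[5] 11 ≡ 9 + 2 (base 9). Lift 10: 12. −1: 11.
[6] 11 ≡ 10 + 1 (base 10). Lift 11: 12. −1: 11.

11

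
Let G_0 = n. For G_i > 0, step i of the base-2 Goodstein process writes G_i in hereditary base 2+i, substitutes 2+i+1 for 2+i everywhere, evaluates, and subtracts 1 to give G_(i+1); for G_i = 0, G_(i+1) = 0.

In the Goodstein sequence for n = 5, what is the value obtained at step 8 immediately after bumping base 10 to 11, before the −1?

G_0=5  [base 2] 2^2 + 1  →[2↦3]→  3^3 + 1 = 28  −1 ⇒ G_1=27
G_1=27  [base 3] 3^3  →[3↦4]→  4^4 = 256  −1 ⇒ G_2=255
G_2=255  [base 4] 3·4^3 + 3·4^2 + 3·4 + 3  →[4↦5]→  3·5^3 + 3·5^2 + 3·5 + 3 = 468  −1 ⇒ G_3=467
G_3=467  [base 5] 3·5^3 + 3·5^2 + 3·5 + 2  →[5↦6]→  3·6^3 + 3·6^2 + 3·6 + 2 = 776  −1 ⇒ G_4=775
G_4=775  [base 6] 3·6^3 + 3·6^2 + 3·6 + 1  →[6↦7]→  3·7^3 + 3·7^2 + 3·7 + 1 = 1198  −1 ⇒ G_5=1197
G_5=1197  [base 7] 3·7^3 + 3·7^2 + 3·7  →[7↦8]→  3·8^3 + 3·8^2 + 3·8 = 1752  −1 ⇒ G_6=1751
G_6=1751  [base 8] 3·8^3 + 3·8^2 + 2·8 + 7  →[8↦9]→  3·9^3 + 3·9^2 + 2·9 + 7 = 2455  −1 ⇒ G_7=2454
G_7=2454  [base 9] 3·9^3 + 3·9^2 + 2·9 + 6  →[9↦10]→  3·10^3 + 3·10^2 + 2·10 + 6 = 3326  −1 ⇒ G_8=3325
G_8=3325  [base 10] 3·10^3 + 3·10^2 + 2·10 + 5  →[10↦11]→  3·11^3 + 3·11^2 + 2·11 + 5 = 4383  −1 ⇒ G_9=4382

4383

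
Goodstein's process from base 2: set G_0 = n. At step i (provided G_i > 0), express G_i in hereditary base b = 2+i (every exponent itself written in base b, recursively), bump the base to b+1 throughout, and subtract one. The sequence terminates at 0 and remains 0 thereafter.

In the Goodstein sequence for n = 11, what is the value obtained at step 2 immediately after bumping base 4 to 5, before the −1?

step 0: 11 = 2^(2 + 1) + 2 + 1; sub 3 for 2: 3^(3 + 1) + 3 + 1; = 85; G_1 = 85−1 = 84
step 1: 84 = 3^(3 + 1) + 3; sub 4 for 3: 4^(4 + 1) + 4; = 1028; G_2 = 1028−1 = 1027
step 2: 1027 = 4^(4 + 1) + 3; sub 5 for 4: 5^(5 + 1) + 3; = 15628; G_3 = 15628−1 = 15627

15628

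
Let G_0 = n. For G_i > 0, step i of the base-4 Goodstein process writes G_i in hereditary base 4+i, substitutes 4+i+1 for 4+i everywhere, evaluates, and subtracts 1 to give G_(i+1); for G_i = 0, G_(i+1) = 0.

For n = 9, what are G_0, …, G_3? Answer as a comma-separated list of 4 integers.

G_0 = 9. HB_4(9) = 2·4 + 1. Bump = 11. G_1 = 10.
G_1 = 10. HB_5(10) = 2·5. Bump = 12. G_2 = 11.
G_2 = 11. HB_6(11) = 6 + 5. Bump = 12. G_3 = 11.

9, 10, 11, 11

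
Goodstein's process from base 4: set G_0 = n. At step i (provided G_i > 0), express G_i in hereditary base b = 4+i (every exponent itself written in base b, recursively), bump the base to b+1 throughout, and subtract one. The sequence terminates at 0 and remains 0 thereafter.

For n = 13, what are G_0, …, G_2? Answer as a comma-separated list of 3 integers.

step 0: 13 = 3·4 + 1; sub 5 for 4: 3·5 + 1; = 16; G_1 = 16−1 = 15
step 1: 15 = 3·5; sub 6 for 5: 3·6; = 18; G_2 = 18−1 = 17

13, 15, 17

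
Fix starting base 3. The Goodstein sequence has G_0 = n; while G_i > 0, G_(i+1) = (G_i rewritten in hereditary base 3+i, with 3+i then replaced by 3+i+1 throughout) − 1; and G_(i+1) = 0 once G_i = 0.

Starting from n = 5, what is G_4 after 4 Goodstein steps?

4

(0) 5|_3 = 3 + 2 ↦ 4 + 2|_4 = 6 ⇒ 5
(1) 5|_4 = 4 + 1 ↦ 5 + 1|_5 = 6 ⇒ 5
(2) 5|_5 = 5 ↦ 6|_6 = 6 ⇒ 5
(3) 5|_6 = 5 ↦ 5|_7 = 5 ⇒ 4
(4) 4|_7 = 4 ↦ 4|_8 = 4 ⇒ 3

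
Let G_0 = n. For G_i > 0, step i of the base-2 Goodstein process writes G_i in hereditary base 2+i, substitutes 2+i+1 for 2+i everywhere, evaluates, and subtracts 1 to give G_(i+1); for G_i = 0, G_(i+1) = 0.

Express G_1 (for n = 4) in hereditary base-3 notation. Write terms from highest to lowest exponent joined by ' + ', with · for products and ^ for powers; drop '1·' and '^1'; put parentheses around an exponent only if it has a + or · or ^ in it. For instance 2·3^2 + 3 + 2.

[0] 4 ≡ 2^2 (base 2). Lift 3: 27. −1: 26.
[1] 26 ≡ 2·3^2 + 2·3 + 2 (base 3). Lift 4: 42. −1: 41.

2·3^2 + 2·3 + 2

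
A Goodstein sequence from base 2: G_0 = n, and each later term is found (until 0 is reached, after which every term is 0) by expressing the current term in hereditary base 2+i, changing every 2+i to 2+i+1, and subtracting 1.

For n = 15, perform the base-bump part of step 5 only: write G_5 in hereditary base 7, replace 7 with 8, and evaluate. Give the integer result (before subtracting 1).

(0) 15|_2 = 2^(2 + 1) + 2^2 + 2 + 1 ↦ 3^(3 + 1) + 3^3 + 3 + 1|_3 = 112 ⇒ 111
(1) 111|_3 = 3^(3 + 1) + 3^3 + 3 ↦ 4^(4 + 1) + 4^4 + 4|_4 = 1284 ⇒ 1283
(2) 1283|_4 = 4^(4 + 1) + 4^4 + 3 ↦ 5^(5 + 1) + 5^5 + 3|_5 = 18753 ⇒ 18752
(3) 18752|_5 = 5^(5 + 1) + 5^5 + 2 ↦ 6^(6 + 1) + 6^6 + 2|_6 = 326594 ⇒ 326593
(4) 326593|_6 = 6^(6 + 1) + 6^6 + 1 ↦ 7^(7 + 1) + 7^7 + 1|_7 = 6588345 ⇒ 6588344
(5) 6588344|_7 = 7^(7 + 1) + 7^7 ↦ 8^(8 + 1) + 8^8|_8 = 150994944 ⇒ 150994943

150994944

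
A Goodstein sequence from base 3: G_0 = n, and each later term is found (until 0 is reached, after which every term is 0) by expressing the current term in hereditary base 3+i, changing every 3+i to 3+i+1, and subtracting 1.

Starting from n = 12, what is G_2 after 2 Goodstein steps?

27

G_0 = 12. HB_3(12) = 3^2 + 3. Bump = 20. G_1 = 19.
G_1 = 19. HB_4(19) = 4^2 + 3. Bump = 28. G_2 = 27.
G_2 = 27. HB_5(27) = 5^2 + 2. Bump = 38. G_3 = 37.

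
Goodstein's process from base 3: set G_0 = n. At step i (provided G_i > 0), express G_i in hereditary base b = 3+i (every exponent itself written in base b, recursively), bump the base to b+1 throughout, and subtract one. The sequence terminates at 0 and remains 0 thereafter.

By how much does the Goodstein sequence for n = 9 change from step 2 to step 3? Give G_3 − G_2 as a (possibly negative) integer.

2

9 —HB3→ 3^2 —bump→ 4^2 = 16 —(−1)→ 15
15 —HB4→ 3·4 + 3 —bump→ 3·5 + 3 = 18 —(−1)→ 17
17 —HB5→ 3·5 + 2 —bump→ 3·6 + 2 = 20 —(−1)→ 19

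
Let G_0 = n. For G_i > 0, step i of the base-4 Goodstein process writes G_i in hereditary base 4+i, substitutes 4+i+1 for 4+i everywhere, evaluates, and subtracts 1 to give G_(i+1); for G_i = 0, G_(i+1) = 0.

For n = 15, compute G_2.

step 0: 15 = 3·4 + 3; sub 5 for 4: 3·5 + 3; = 18; G_1 = 18−1 = 17
step 1: 17 = 3·5 + 2; sub 6 for 5: 3·6 + 2; = 20; G_2 = 20−1 = 19

19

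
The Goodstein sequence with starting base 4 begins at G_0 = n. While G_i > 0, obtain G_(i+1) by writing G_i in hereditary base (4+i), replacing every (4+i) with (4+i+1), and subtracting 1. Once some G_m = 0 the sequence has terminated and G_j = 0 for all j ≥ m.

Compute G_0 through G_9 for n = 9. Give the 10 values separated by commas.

9 —HB4→ 2·4 + 1 —bump→ 2·5 + 1 = 11 —(−1)→ 10
10 —HB5→ 2·5 —bump→ 2·6 = 12 —(−1)→ 11
11 —HB6→ 6 + 5 —bump→ 7 + 5 = 12 —(−1)→ 11
11 —HB7→ 7 + 4 —bump→ 8 + 4 = 12 —(−1)→ 11
11 —HB8→ 8 + 3 —bump→ 9 + 3 = 12 —(−1)→ 11
11 —HB9→ 9 + 2 —bump→ 10 + 2 = 12 —(−1)→ 11
11 —HB10→ 10 + 1 —bump→ 11 + 1 = 12 —(−1)→ 11
11 —HB11→ 11 —bump→ 12 = 12 —(−1)→ 11
11 —HB12→ 11 —bump→ 11 = 11 —(−1)→ 10

9, 10, 11, 11, 11, 11, 11, 11, 11, 10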